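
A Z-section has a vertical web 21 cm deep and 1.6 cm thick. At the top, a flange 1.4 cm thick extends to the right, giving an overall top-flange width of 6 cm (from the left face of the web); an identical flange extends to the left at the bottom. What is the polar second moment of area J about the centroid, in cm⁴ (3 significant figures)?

J ≈ 2560 cm⁴

Decompose the section into non-overlapping parts with the origin at the bottom-left of its bounding rectangle.
Web: 1.6 × 21, A = 33.6 cm², y = 10.5 cm, Ī = 1234.8 cm⁴.
Top flange (beyond web): 4.4 × 1.4, A = 6.16 cm², y = 20.3 cm, Ī = 1.0061 cm⁴.
Bottom flange (beyond web): 4.4 × 1.4, A = 6.16 cm², y = 0.7 cm, Ī = 1.0061 cm⁴.
Centroid: ȳ = ΣA·y / ΣA = 10.5 cm.
Transfer each piece to the centroidal x-axis using Ī + A·d² with d = y − 10.5:
  web: d = 0 cm → contributes +1234.8 cm⁴
  top flange (beyond web): d = 9.8 cm → contributes +592.61 cm⁴
  bottom flange (beyond web): d = -9.8 cm → contributes +592.61 cm⁴
Total I = 2 420 cm⁴.
For the y-axis: x̄ = 5.2 cm.
Repeating about the centroidal y-axis gives I_y = 137.92 cm⁴.
Polar second moment: J = I_x + I_y = 2557.9 cm⁴.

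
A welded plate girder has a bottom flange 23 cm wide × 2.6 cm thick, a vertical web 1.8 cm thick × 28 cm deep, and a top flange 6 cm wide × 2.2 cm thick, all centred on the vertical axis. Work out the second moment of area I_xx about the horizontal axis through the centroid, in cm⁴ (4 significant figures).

I_xx ≈ 1.619 × 10⁴ cm⁴

Break the section into simple shapes (no overlaps), measuring from the bottom-left corner of the bounding box.
Bottom plate: 23 × 2.6, A = 59.8 cm², y = 1.3 cm, Ī = 33.6873 cm⁴.
Web plate: 1.8 × 28, A = 50.4 cm², y = 16.6 cm, Ī = 3292.8 cm⁴.
Top plate: 6 × 2.2, A = 13.2 cm², y = 31.7 cm, Ī = 5.324 cm⁴.
Centroid: ȳ = ΣA·y / ΣA = 10.8008 cm.
Transfer each piece to the horizontal axis through the centroid using Ī + A·d² with d = y − 10.8008:
  bottom plate: d = -9.50081 cm → contributes +5431.56 cm⁴
  web plate: d = 5.79919 cm → contributes +4987.78 cm⁴
  top plate: d = 20.8992 cm → contributes +5770.77 cm⁴
Total I = 16190.1 cm⁴.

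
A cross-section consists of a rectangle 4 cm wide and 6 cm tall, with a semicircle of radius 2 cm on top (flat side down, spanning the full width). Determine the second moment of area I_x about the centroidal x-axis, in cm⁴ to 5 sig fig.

I_x ≈ 147.52 cm⁴

Break the section into simple shapes (no overlaps), measuring from the bottom-left corner of the bounding box.
Rectangular body: 4 × 6, A = 24 cm², y = 3 cm, Ī = 72 cm⁴.
Semicircular cap: semicircle r = 2, A = 6.283185 cm², y = 6.848826 cm, Ī = 1.756111 cm⁴.
Centroid: ȳ = ΣA·y / ΣA = 3.798558 cm.
Transfer each piece to the centroidal x-axis using Ī + A·d² with d = y − 3.798558:
  rectangular body: d = -0.7985583 cm → contributes +87.30469 cm⁴
  semicircular cap: d = 3.050268 cm → contributes +60.21572 cm⁴
Total I = 147.5204 cm⁴.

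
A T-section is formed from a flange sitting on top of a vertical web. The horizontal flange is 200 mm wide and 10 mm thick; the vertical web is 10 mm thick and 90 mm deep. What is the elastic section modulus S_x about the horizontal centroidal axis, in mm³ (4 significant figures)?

S_x ≈ 2.738 × 10⁴ mm³

Treat the section as a set of non-overlapping primitives; coordinates are from the bounding-box lower-left.
Flange: 200 × 10, A = 2 000 mm², y = 95 mm, Ī = 16666.7 mm⁴.
Web: 10 × 90, A = 900 mm², y = 45 mm, Ī = 607 500 mm⁴.
Centroid: ȳ = ΣA·y / ΣA = 79.4828 mm.
Transfer each piece to the horizontal centroidal axis using Ī + A·d² with d = y − 79.4828:
  flange: d = 15.5172 mm → contributes +498 236 mm⁴
  web: d = -34.4828 mm → contributes +1 677 655 mm⁴
Total I = 2 175 891 mm⁴.
Extreme fibre distance c = 79.4828 mm; S = I/c = 27375.6 mm³.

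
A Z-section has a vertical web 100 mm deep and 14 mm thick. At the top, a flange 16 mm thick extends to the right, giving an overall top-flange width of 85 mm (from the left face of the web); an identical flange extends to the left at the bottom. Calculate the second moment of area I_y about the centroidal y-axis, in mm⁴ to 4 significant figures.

I_y ≈ 5.081 × 10⁶ mm⁴

Split into non-overlapping primitives; take the origin at the lower-left of the bounding box.
Web: 14 × 100, A = 1 400 mm², x = 78 mm, Ī = 22866.7 mm⁴.
Top flange (beyond web): 71 × 16, A = 1 136 mm², x = 120.5 mm, Ī = 477 215 mm⁴.
Bottom flange (beyond web): 71 × 16, A = 1 136 mm², x = 35.5 mm, Ī = 477 215 mm⁴.
Centroid: x̄ = ΣA·x / ΣA = 78 mm.
Transfer each piece to the centroidal y-axis using Ī + A·d² with d = x − 78:
  web: d = 0 mm → contributes +22866.7 mm⁴
  top flange (beyond web): d = 42.5 mm → contributes +2 529 115 mm⁴
  bottom flange (beyond web): d = -42.5 mm → contributes +2 529 115 mm⁴
Total I = 5 081 096 mm⁴.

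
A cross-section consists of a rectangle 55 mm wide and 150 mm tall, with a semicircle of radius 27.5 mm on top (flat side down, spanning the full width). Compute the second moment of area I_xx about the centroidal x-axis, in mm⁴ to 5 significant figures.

I_xx ≈ 2.3332 × 10⁷ mm⁴

Break the section into simple shapes (no overlaps), measuring from the bottom-left corner of the bounding box.
Rectangular body: 55 × 150, A = 8 250 mm², y = 75 mm, Ī = 15 468 750 mm⁴.
Semicircular cap: semicircle r = 27.5, A = 1187.915 mm², y = 161.6714 mm, Ī = 62771.55 mm⁴.
Centroid: ȳ = ΣA·y / ΣA = 85.909 mm.
Transfer each piece to the centroidal x-axis using Ī + A·d² with d = y − 85.909:
  rectangular body: d = -10.909 mm → contributes +16 450 551 mm⁴
  semicircular cap: d = 75.76237 mm → contributes +6 881 326 mm⁴
Total I = 23 331 877 mm⁴.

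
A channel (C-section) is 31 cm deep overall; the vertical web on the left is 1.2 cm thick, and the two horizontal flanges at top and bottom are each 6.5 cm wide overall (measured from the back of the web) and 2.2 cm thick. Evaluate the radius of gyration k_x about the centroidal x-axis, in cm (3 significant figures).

Split into non-overlapping primitives; take the origin at the lower-left of the bounding box.
Web: 1.2 × 31, A = 37.2 cm², y = 15.5 cm, Ī = 2979.1 cm⁴.
Top flange (beyond web): 5.3 × 2.2, A = 11.66 cm², y = 29.9 cm, Ī = 4.7029 cm⁴.
Bottom flange (beyond web): 5.3 × 2.2, A = 11.66 cm², y = 1.1 cm, Ī = 4.7029 cm⁴.
By symmetry the centroid is at mid-height, ȳ = 15.5 cm.
Transfer each piece to the centroidal x-axis using Ī + A·d² with d = y − 15.5:
  web: d = 0 cm → contributes +2979.1 cm⁴
  top flange (beyond web): d = 14.4 cm → contributes +2422.5 cm⁴
  bottom flange (beyond web): d = -14.4 cm → contributes +2422.5 cm⁴
Total I = 7824.1 cm⁴.
Radius of gyration: k = √(I/A) = √(7824.1 / 60.52) = 11.37 cm.

k_x ≈ 11.4 cm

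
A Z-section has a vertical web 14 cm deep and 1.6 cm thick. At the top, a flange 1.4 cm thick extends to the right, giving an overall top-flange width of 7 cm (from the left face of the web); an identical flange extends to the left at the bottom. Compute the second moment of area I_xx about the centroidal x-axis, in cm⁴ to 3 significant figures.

I_xx ≈ 968 cm⁴

Treat the section as a set of non-overlapping primitives; coordinates are from the bounding-box lower-left.
Web: 1.6 × 14, A = 22.4 cm², y = 7 cm, Ī = 365.87 cm⁴.
Top flange (beyond web): 5.4 × 1.4, A = 7.56 cm², y = 13.3 cm, Ī = 1.2348 cm⁴.
Bottom flange (beyond web): 5.4 × 1.4, A = 7.56 cm², y = 0.7 cm, Ī = 1.2348 cm⁴.
Centroid: ȳ = ΣA·y / ΣA = 7 cm.
Transfer each piece to the centroidal x-axis using Ī + A·d² with d = y − 7:
  web: d = 0 cm → contributes +365.87 cm⁴
  top flange (beyond web): d = 6.3 cm → contributes +301.29 cm⁴
  bottom flange (beyond web): d = -6.3 cm → contributes +301.29 cm⁴
Total I = 968.45 cm⁴.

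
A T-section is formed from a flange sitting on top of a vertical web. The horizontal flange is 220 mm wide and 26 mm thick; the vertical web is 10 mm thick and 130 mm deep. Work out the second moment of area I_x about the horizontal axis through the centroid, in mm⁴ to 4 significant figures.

Decompose the section into non-overlapping parts with the origin at the bottom-left of its bounding rectangle.
Flange: 220 × 26, A = 5 720 mm², y = 143 mm, Ī = 322 227 mm⁴.
Web: 10 × 130, A = 1 300 mm², y = 65 mm, Ī = 1 830 833 mm⁴.
Centroid: ȳ = ΣA·y / ΣA = 128.556 mm.
Transfer each piece to the horizontal axis through the centroid using Ī + A·d² with d = y − 128.556:
  flange: d = 14.4444 mm → contributes +1 515 659 mm⁴
  web: d = -63.5556 mm → contributes +7 081 935 mm⁴
Total I = 8 597 593 mm⁴.

I_x ≈ 8.598 × 10⁶ mm⁴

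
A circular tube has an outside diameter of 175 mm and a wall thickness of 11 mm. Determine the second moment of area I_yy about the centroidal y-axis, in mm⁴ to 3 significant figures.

I_yy ≈ 1.91 × 10⁷ mm⁴

Decompose the section into non-overlapping parts with the origin at the bottom-left of its bounding rectangle.
Outer circle: ⌀175, A = 24 053 mm², x = 87.5 mm, Ī = 46 038 598 mm⁴.
Bore (subtracted): ⌀153, A = 18 385 mm², x = 87.5 mm, Ī = 26 898 968 mm⁴.
By symmetry the centroid is at mid-width, x̄ = 87.5 mm.
All pieces are centred on the centroidal y-axis, so I = ΣĪ (holes subtracted) = 19 139 630 mm⁴.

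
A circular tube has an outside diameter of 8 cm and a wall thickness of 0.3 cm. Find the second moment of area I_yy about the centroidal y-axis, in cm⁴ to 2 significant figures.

I_yy ≈ 54 cm⁴

Break the section into simple shapes (no overlaps), measuring from the bottom-left corner of the bounding box.
Outer circle: ⌀8, A = 50.27 cm², x = 4 cm, Ī = 201.1 cm⁴.
Bore (subtracted): ⌀7.4, A = 43.01 cm², x = 4 cm, Ī = 147.2 cm⁴.
By symmetry the centroid is at mid-width, x̄ = 4 cm.
All pieces are centred on the centroidal y-axis, so I = ΣĪ (holes subtracted) = 53.87 cm⁴.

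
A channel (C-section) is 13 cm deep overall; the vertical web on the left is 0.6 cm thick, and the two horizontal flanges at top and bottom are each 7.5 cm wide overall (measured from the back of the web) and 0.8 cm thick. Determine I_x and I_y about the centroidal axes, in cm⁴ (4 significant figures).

Decompose the section into non-overlapping parts with the origin at the bottom-left of its bounding rectangle.
Web: 0.6 × 13, A = 7.8 cm², y = 6.5 cm, Ī = 109.85 cm⁴.
Top flange (beyond web): 6.9 × 0.8, A = 5.52 cm², y = 12.6 cm, Ī = 0.2944 cm⁴.
Bottom flange (beyond web): 6.9 × 0.8, A = 5.52 cm², y = 0.4 cm, Ī = 0.2944 cm⁴.
By symmetry the centroid is at mid-height, ȳ = 6.5 cm.
Transfer each piece to the centroidal x-axis using Ī + A·d² with d = y − 6.5:
  web: d = 0 cm → contributes +109.85 cm⁴
  top flange (beyond web): d = 6.1 cm → contributes +205.694 cm⁴
  bottom flange (beyond web): d = -6.1 cm → contributes +205.694 cm⁴
Total I = 521.237 cm⁴.
For the y-axis: x̄ = 2.49745 cm.
Repeating about the centroidal y-axis gives I_y = 108.311 cm⁴.

I_x ≈ 521.2 cm⁴, I_y ≈ 108.3 cm⁴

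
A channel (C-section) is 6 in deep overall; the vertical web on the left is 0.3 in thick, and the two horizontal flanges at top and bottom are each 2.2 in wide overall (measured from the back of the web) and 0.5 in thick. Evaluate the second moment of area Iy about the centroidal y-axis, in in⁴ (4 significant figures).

Iy ≈ 1.704 in⁴

Break the section into simple shapes (no overlaps), measuring from the bottom-left corner of the bounding box.
Web: 0.3 × 6, A = 1.8 in², x = 0.15 in, Ī = 0.0135 in⁴.
Top flange (beyond web): 1.9 × 0.5, A = 0.95 in², x = 1.25 in, Ī = 0.285792 in⁴.
Bottom flange (beyond web): 1.9 × 0.5, A = 0.95 in², x = 1.25 in, Ī = 0.285792 in⁴.
Centroid: x̄ = ΣA·x / ΣA = 0.714865 in.
Transfer each piece to the centroidal y-axis using Ī + A·d² with d = x − 0.714865:
  web: d = -0.564865 in → contributes +0.58783 in⁴
  top flange (beyond web): d = 0.535135 in → contributes +0.557843 in⁴
  bottom flange (beyond web): d = 0.535135 in → contributes +0.557843 in⁴
Total I = 1.70352 in⁴.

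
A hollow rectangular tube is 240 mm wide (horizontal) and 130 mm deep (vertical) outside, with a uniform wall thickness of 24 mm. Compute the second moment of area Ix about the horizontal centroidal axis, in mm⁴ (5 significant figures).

Split into non-overlapping primitives; take the origin at the lower-left of the bounding box.
Outer rectangle: 240 × 130, A = 31 200 mm², y = 65 mm, Ī = 43 940 000 mm⁴.
Inner void (subtracted): 192 × 82, A = 15 744 mm², y = 65 mm, Ī = 8 821 888 mm⁴.
By symmetry the centroid is at mid-height, ȳ = 65 mm.
All pieces are centred on the horizontal centroidal axis, so I = ΣĪ (holes subtracted) = 35 118 112 mm⁴.

Ix ≈ 3.5118 × 10⁷ mm⁴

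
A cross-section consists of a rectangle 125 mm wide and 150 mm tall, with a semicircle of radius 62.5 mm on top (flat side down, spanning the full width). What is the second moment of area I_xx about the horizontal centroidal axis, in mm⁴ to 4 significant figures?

Break the section into simple shapes (no overlaps), measuring from the bottom-left corner of the bounding box.
Rectangular body: 125 × 150, A = 18 750 mm², y = 75 mm, Ī = 35 156 250 mm⁴.
Semicircular cap: semicircle r = 62.5, A = 6135.92 mm², y = 176.526 mm, Ī = 1 674 758 mm⁴.
Centroid: ȳ = ΣA·y / ΣA = 100.032 mm.
Transfer each piece to the horizontal centroidal axis using Ī + A·d² with d = y − 100.032:
  rectangular body: d = -25.0324 mm → contributes +46 905 405 mm⁴
  semicircular cap: d = 76.4934 mm → contributes +37 577 531 mm⁴
Total I = 84 482 936 mm⁴.

I_xx ≈ 8.448 × 10⁷ mm⁴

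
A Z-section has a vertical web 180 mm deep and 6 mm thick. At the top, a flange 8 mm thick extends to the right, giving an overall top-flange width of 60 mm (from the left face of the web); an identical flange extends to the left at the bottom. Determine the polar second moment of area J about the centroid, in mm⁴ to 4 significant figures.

Treat the section as a set of non-overlapping primitives; coordinates are from the bounding-box lower-left.
Web: 6 × 180, A = 1 080 mm², y = 90 mm, Ī = 2 916 000 mm⁴.
Top flange (beyond web): 54 × 8, A = 432 mm², y = 176 mm, Ī = 2 304 mm⁴.
Bottom flange (beyond web): 54 × 8, A = 432 mm², y = 4 mm, Ī = 2 304 mm⁴.
Centroid: ȳ = ΣA·y / ΣA = 90 mm.
Transfer each piece to the centroidal x-axis using Ī + A·d² with d = y − 90:
  web: d = 0 mm → contributes +2 916 000 mm⁴
  top flange (beyond web): d = 86 mm → contributes +3 197 376 mm⁴
  bottom flange (beyond web): d = -86 mm → contributes +3 197 376 mm⁴
Total I = 9 310 752 mm⁴.
For the y-axis: x̄ = 57 mm.
Repeating about the centroidal y-axis gives I_y = 990 792 mm⁴.
Polar second moment: J = I_x + I_y = 10 301 544 mm⁴.

J ≈ 1.030 × 10⁷ mm⁴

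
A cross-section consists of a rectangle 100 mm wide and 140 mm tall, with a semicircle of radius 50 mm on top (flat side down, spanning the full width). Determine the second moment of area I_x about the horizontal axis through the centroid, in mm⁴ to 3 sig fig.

I_x ≈ 4.91 × 10⁷ mm⁴

Decompose the section into non-overlapping parts with the origin at the bottom-left of its bounding rectangle.
Rectangular body: 100 × 140, A = 14 000 mm², y = 70 mm, Ī = 22 866 667 mm⁴.
Semicircular cap: semicircle r = 50, A = 3 927 mm², y = 161.22 mm, Ī = 685 981 mm⁴.
Centroid: ȳ = ΣA·y / ΣA = 89.982 mm.
Transfer each piece to the horizontal axis through the centroid using Ī + A·d² with d = y − 89.982:
  rectangular body: d = -19.982 mm → contributes +28 456 765 mm⁴
  semicircular cap: d = 71.238 mm → contributes +20 615 076 mm⁴
Total I = 49 071 841 mm⁴.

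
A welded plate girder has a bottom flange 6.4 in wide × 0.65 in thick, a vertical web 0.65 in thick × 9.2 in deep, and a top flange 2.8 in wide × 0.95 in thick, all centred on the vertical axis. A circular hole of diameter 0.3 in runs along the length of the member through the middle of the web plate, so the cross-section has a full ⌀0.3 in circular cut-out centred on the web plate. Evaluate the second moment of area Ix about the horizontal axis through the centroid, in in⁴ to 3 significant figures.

Ix ≈ 208 in⁴

Split into non-overlapping primitives; take the origin at the lower-left of the bounding box.
Bottom plate: 6.4 × 0.65, A = 4.16 in², y = 0.325 in, Ī = 0.14647 in⁴.
Web plate: 0.65 × 9.2, A = 5.98 in², y = 5.25 in, Ī = 42.179 in⁴.
Top plate: 2.8 × 0.95, A = 2.66 in², y = 10.325 in, Ī = 0.20005 in⁴.
Hole (subtracted): ⌀0.3, A = 0.070686 in², y = 5.25 in, Ī = 0.00039761 in⁴.
Centroid: ȳ = ΣA·y / ΣA = 4.701 in.
Transfer each piece to the horizontal axis through the centroid using Ī + A·d² with d = y − 4.701:
  bottom plate: d = -4.376 in → contributes +79.808 in⁴
  web plate: d = 0.54901 in → contributes +43.981 in⁴
  top plate: d = 5.624 in → contributes +84.334 in⁴
  hole: d = 0.54901 in → contributes −0.021703 in⁴
Total I = 208.1 in⁴.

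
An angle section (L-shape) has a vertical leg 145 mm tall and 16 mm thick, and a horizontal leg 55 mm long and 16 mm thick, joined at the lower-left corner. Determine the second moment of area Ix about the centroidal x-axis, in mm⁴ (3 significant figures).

Ix ≈ 6.12 × 10⁶ mm⁴

Decompose the section into non-overlapping parts with the origin at the bottom-left of its bounding rectangle.
Vertical leg: 16 × 145, A = 2 320 mm², y = 72.5 mm, Ī = 4 064 833 mm⁴.
Horizontal leg (remainder): 39 × 16, A = 624 mm², y = 8 mm, Ī = 13 312 mm⁴.
Centroid: ȳ = ΣA·y / ΣA = 58.829 mm.
Transfer each piece to the centroidal x-axis using Ī + A·d² with d = y − 58.829:
  vertical leg: d = 13.671 mm → contributes +4 498 445 mm⁴
  horizontal leg (remainder): d = -50.829 mm → contributes +1 625 458 mm⁴
Total I = 6 123 903 mm⁴.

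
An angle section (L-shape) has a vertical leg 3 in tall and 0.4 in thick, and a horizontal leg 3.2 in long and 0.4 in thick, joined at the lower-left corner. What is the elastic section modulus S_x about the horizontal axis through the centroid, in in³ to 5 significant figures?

S_x ≈ 0.89020 in³

Split into non-overlapping primitives; take the origin at the lower-left of the bounding box.
Vertical leg: 0.4 × 3, A = 1.2 in², y = 1.5 in, Ī = 0.9 in⁴.
Horizontal leg (remainder): 2.8 × 0.4, A = 1.12 in², y = 0.2 in, Ī = 0.01493333 in⁴.
Centroid: ȳ = ΣA·y / ΣA = 0.8724138 in.
Transfer each piece to the horizontal axis through the centroid using Ī + A·d² with d = y − 0.8724138:
  vertical leg: d = 0.6275862 in → contributes +1.372637 in⁴
  horizontal leg (remainder): d = -0.6724138 in → contributes +0.5213305 in⁴
Total I = 1.893968 in⁴.
Extreme fibre distance c = 2.127586 in; S = I/c = 0.8901956 in³.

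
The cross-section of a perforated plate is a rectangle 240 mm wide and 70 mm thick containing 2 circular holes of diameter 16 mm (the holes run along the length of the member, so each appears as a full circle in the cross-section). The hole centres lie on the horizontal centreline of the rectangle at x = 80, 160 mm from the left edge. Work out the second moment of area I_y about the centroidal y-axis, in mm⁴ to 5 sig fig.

I_y ≈ 7.9990 × 10⁷ mm⁴

Split into non-overlapping primitives; take the origin at the lower-left of the bounding box.
Plate: 240 × 70, A = 16 800 mm², x = 120 mm, Ī = 80 640 000 mm⁴.
Hole 1 (subtracted): ⌀16, A = 201.0619 mm², x = 80 mm, Ī = 3216.991 mm⁴.
Hole 2 (subtracted): ⌀16, A = 201.0619 mm², x = 160 mm, Ī = 3216.991 mm⁴.
By symmetry the centroid is at mid-width, x̄ = 120 mm.
Transfer each piece to the centroidal y-axis using Ī + A·d² with d = x − 120:
  plate: d = 0 mm → contributes +80 640 000 mm⁴
  hole 1: d = -40 mm → contributes −324916.1 mm⁴
  hole 2: d = 40 mm → contributes −324916.1 mm⁴
Total I = 79 990 168 mm⁴.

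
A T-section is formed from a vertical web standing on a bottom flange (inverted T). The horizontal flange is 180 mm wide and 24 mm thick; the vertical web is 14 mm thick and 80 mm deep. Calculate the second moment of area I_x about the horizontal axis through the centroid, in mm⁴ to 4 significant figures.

Decompose the section into non-overlapping parts with the origin at the bottom-left of its bounding rectangle.
Flange: 180 × 24, A = 4 320 mm², y = 12 mm, Ī = 207 360 mm⁴.
Web: 14 × 80, A = 1 120 mm², y = 64 mm, Ī = 597 333 mm⁴.
Centroid: ȳ = ΣA·y / ΣA = 22.7059 mm.
Transfer each piece to the horizontal axis through the centroid using Ī + A·d² with d = y − 22.7059:
  flange: d = -10.7059 mm → contributes +702 501 mm⁴
  web: d = 41.2941 mm → contributes +2 507 162 mm⁴
Total I = 3 209 663 mm⁴.

I_x ≈ 3.210 × 10⁶ mm⁴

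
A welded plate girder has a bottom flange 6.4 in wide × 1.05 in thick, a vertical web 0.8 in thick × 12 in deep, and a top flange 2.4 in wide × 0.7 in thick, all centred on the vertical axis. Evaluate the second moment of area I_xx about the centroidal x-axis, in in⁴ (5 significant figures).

I_xx ≈ 408.57 in⁴

Split into non-overlapping primitives; take the origin at the lower-left of the bounding box.
Bottom plate: 6.4 × 1.05, A = 6.72 in², y = 0.525 in, Ī = 0.6174 in⁴.
Web plate: 0.8 × 12, A = 9.6 in², y = 7.05 in, Ī = 115.2 in⁴.
Top plate: 2.4 × 0.7, A = 1.68 in², y = 13.4 in, Ī = 0.0686 in⁴.
Centroid: ȳ = ΣA·y / ΣA = 5.206667 in.
Transfer each piece to the centroidal x-axis using Ī + A·d² with d = y − 5.206667:
  bottom plate: d = -4.681667 in → contributes +147.9064 in⁴
  web plate: d = 1.843333 in → contributes +147.8196 in⁴
  top plate: d = 8.193333 in → contributes +112.8482 in⁴
Total I = 408.5742 in⁴.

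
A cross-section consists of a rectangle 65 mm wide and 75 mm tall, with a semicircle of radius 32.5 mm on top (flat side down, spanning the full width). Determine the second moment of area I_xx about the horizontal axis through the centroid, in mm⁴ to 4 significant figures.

Break the section into simple shapes (no overlaps), measuring from the bottom-left corner of the bounding box.
Rectangular body: 65 × 75, A = 4 875 mm², y = 37.5 mm, Ī = 2 285 156 mm⁴.
Semicircular cap: semicircle r = 32.5, A = 1659.15 mm², y = 88.7934 mm, Ī = 122 452 mm⁴.
Centroid: ȳ = ΣA·y / ΣA = 50.5244 mm.
Transfer each piece to the horizontal axis through the centroid using Ī + A·d² with d = y − 50.5244:
  rectangular body: d = -13.0244 mm → contributes +3 112 132 mm⁴
  semicircular cap: d = 38.269 mm → contributes +2 552 308 mm⁴
Total I = 5 664 440 mm⁴.

I_xx ≈ 5.664 × 10⁶ mm⁴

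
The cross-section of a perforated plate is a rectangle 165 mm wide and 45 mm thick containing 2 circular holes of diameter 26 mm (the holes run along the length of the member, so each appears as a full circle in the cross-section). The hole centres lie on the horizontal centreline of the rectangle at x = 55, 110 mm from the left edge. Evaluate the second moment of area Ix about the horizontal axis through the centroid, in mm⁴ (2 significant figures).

Ix ≈ 1.2 × 10⁶ mm⁴

Split into non-overlapping primitives; take the origin at the lower-left of the bounding box.
Plate: 165 × 45, A = 7 425 mm², y = 22.5 mm, Ī = 1 252 969 mm⁴.
Hole 1 (subtracted): ⌀26, A = 530.9 mm², y = 22.5 mm, Ī = 22 432 mm⁴.
Hole 2 (subtracted): ⌀26, A = 530.9 mm², y = 22.5 mm, Ī = 22 432 mm⁴.
By symmetry the centroid is at mid-height, ȳ = 22.5 mm.
All pieces are centred on the horizontal axis through the centroid, so I = ΣĪ (holes subtracted) = 1 208 105 mm⁴.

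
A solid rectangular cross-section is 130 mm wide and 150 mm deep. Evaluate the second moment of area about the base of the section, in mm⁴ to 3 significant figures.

I_base ≈ 1.46 × 10⁸ mm⁴

The section: 130 × 150, A = 19 500 mm², y = 75 mm, Ī = 36 562 500 mm⁴.
Transfer it to the bottom edge using Ī + A·d² with d = y − 0:
  the section: d = 75 mm → contributes +146 250 000 mm⁴
Total I = 146 250 000 mm⁴.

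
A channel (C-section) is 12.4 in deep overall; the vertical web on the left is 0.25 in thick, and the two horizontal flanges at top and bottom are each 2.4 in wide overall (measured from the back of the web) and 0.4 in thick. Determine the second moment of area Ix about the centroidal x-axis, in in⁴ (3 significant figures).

Ix ≈ 102 in⁴

Split into non-overlapping primitives; take the origin at the lower-left of the bounding box.
Web: 0.25 × 12.4, A = 3.1 in², y = 6.2 in, Ī = 39.721 in⁴.
Top flange (beyond web): 2.15 × 0.4, A = 0.86 in², y = 12.2 in, Ī = 0.011467 in⁴.
Bottom flange (beyond web): 2.15 × 0.4, A = 0.86 in², y = 0.2 in, Ī = 0.011467 in⁴.
By symmetry the centroid is at mid-height, ȳ = 6.2 in.
Transfer each piece to the centroidal x-axis using Ī + A·d² with d = y − 6.2:
  web: d = 0 in → contributes +39.721 in⁴
  top flange (beyond web): d = 6 in → contributes +30.971 in⁴
  bottom flange (beyond web): d = -6 in → contributes +30.971 in⁴
Total I = 101.66 in⁴.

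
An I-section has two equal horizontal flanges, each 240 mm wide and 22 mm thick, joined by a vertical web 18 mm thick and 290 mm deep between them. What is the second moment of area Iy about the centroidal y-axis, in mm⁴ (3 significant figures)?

Iy ≈ 5.08 × 10⁷ mm⁴

Decompose the section into non-overlapping parts with the origin at the bottom-left of its bounding rectangle.
Bottom flange: 240 × 22, A = 5 280 mm², x = 120 mm, Ī = 25 344 000 mm⁴.
Web: 18 × 290, A = 5 220 mm², x = 120 mm, Ī = 140 940 mm⁴.
Top flange: 240 × 22, A = 5 280 mm², x = 120 mm, Ī = 25 344 000 mm⁴.
By symmetry the centroid is at mid-width, x̄ = 120 mm.
All pieces are centred on the centroidal y-axis, so I = ΣĪ = 50 828 940 mm⁴.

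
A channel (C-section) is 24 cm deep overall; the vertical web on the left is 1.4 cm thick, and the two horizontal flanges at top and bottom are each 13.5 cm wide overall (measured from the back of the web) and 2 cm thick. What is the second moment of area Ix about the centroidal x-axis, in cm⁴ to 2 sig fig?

Break the section into simple shapes (no overlaps), measuring from the bottom-left corner of the bounding box.
Web: 1.4 × 24, A = 33.6 cm², y = 12 cm, Ī = 1 613 cm⁴.
Top flange (beyond web): 12.1 × 2, A = 24.2 cm², y = 23 cm, Ī = 8.067 cm⁴.
Bottom flange (beyond web): 12.1 × 2, A = 24.2 cm², y = 1 cm, Ī = 8.067 cm⁴.
By symmetry the centroid is at mid-height, ȳ = 12 cm.
Transfer each piece to the centroidal x-axis using Ī + A·d² with d = y − 12:
  web: d = 0 cm → contributes +1 613 cm⁴
  top flange (beyond web): d = 11 cm → contributes +2 936 cm⁴
  bottom flange (beyond web): d = -11 cm → contributes +2 936 cm⁴
Total I = 7 485 cm⁴.

Ix ≈ 7500 cm⁴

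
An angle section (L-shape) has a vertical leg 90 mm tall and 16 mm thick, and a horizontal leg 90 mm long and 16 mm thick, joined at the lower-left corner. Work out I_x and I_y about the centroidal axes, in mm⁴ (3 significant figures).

I_x ≈ 1.89 × 10⁶ mm⁴, I_y ≈ 1.89 × 10⁶ mm⁴

Treat the section as a set of non-overlapping primitives; coordinates are from the bounding-box lower-left.
Vertical leg: 16 × 90, A = 1 440 mm², y = 45 mm, Ī = 972 000 mm⁴.
Horizontal leg (remainder): 74 × 16, A = 1 184 mm², y = 8 mm, Ī = 25 259 mm⁴.
Centroid: ȳ = ΣA·y / ΣA = 28.305 mm.
Transfer each piece to the centroidal x-axis using Ī + A·d² with d = y − 28.305:
  vertical leg: d = 16.695 mm → contributes +1 373 367 mm⁴
  horizontal leg (remainder): d = -20.305 mm → contributes +513 408 mm⁴
Total I = 1 886 775 mm⁴.
For the y-axis: x̄ = 28.305 mm.
Repeating about the centroidal y-axis gives I_y = 1 886 775 mm⁴.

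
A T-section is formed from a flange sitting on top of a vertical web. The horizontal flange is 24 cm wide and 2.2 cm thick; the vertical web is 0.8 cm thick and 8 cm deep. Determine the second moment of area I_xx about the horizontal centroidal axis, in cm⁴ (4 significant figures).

I_xx ≈ 203.9 cm⁴

Split into non-overlapping primitives; take the origin at the lower-left of the bounding box.
Flange: 24 × 2.2, A = 52.8 cm², y = 9.1 cm, Ī = 21.296 cm⁴.
Web: 0.8 × 8, A = 6.4 cm², y = 4 cm, Ī = 34.1333 cm⁴.
Centroid: ȳ = ΣA·y / ΣA = 8.54865 cm.
Transfer each piece to the horizontal centroidal axis using Ī + A·d² with d = y − 8.54865:
  flange: d = 0.551351 cm → contributes +37.3466 cm⁴
  web: d = -4.54865 cm → contributes +166.551 cm⁴
Total I = 203.897 cm⁴.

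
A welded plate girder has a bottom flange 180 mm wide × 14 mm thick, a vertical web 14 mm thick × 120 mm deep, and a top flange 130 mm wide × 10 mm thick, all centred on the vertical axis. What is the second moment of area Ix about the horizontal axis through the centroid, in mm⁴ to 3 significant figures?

Decompose the section into non-overlapping parts with the origin at the bottom-left of its bounding rectangle.
Bottom plate: 180 × 14, A = 2 520 mm², y = 7 mm, Ī = 41 160 mm⁴.
Web plate: 14 × 120, A = 1 680 mm², y = 74 mm, Ī = 2 016 000 mm⁴.
Top plate: 130 × 10, A = 1 300 mm², y = 139 mm, Ī = 10 833 mm⁴.
Centroid: ȳ = ΣA·y / ΣA = 58.665 mm.
Transfer each piece to the horizontal axis through the centroid using Ī + A·d² with d = y − 58.665:
  bottom plate: d = -51.665 mm → contributes +6 767 844 mm⁴
  web plate: d = 15.335 mm → contributes +2 411 049 mm⁴
  top plate: d = 80.335 mm → contributes +8 400 564 mm⁴
Total I = 17 579 458 mm⁴.

Ix ≈ 1.76 × 10⁷ mm⁴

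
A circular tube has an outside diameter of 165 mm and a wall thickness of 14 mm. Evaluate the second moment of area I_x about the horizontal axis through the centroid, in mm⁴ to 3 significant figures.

I_x ≈ 1.91 × 10⁷ mm⁴

Split into non-overlapping primitives; take the origin at the lower-left of the bounding box.
Outer circle: ⌀165, A = 21 382 mm², y = 82.5 mm, Ī = 36 383 601 mm⁴.
Bore (subtracted): ⌀137, A = 14 741 mm², y = 82.5 mm, Ī = 17 292 276 mm⁴.
By symmetry the centroid is at mid-height, ȳ = 82.5 mm.
All pieces are centred on the horizontal axis through the centroid, so I = ΣĪ (holes subtracted) = 19 091 324 mm⁴.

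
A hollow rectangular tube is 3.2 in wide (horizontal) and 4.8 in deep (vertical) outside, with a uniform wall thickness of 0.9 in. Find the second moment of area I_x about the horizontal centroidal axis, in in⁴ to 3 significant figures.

Decompose the section into non-overlapping parts with the origin at the bottom-left of its bounding rectangle.
Outer rectangle: 3.2 × 4.8, A = 15.36 in², y = 2.4 in, Ī = 29.491 in⁴.
Inner void (subtracted): 1.4 × 3, A = 4.2 in², y = 2.4 in, Ī = 3.15 in⁴.
By symmetry the centroid is at mid-height, ȳ = 2.4 in.
All pieces are centred on the horizontal centroidal axis, so I = ΣĪ (holes subtracted) = 26.341 in⁴.

I_x ≈ 26.3 in⁴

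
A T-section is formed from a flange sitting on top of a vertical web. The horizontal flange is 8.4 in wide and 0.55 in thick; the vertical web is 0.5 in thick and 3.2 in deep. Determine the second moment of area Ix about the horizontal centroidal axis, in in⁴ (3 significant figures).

Ix ≈ 5.66 in⁴

Break the section into simple shapes (no overlaps), measuring from the bottom-left corner of the bounding box.
Flange: 8.4 × 0.55, A = 4.62 in², y = 3.475 in, Ī = 0.11646 in⁴.
Web: 0.5 × 3.2, A = 1.6 in², y = 1.6 in, Ī = 1.3653 in⁴.
Centroid: ȳ = ΣA·y / ΣA = 2.9927 in.
Transfer each piece to the horizontal centroidal axis using Ī + A·d² with d = y − 2.9927:
  flange: d = 0.48232 in → contributes +1.1912 in⁴
  web: d = -1.3927 in → contributes +4.4686 in⁴
Total I = 5.6599 in⁴.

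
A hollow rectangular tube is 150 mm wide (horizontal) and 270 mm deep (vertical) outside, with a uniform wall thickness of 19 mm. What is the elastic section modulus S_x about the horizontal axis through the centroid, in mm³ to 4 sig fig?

Break the section into simple shapes (no overlaps), measuring from the bottom-left corner of the bounding box.
Outer rectangle: 150 × 270, A = 40 500 mm², y = 135 mm, Ī = 246 037 500 mm⁴.
Inner void (subtracted): 112 × 232, A = 25 984 mm², y = 135 mm, Ī = 116 546 901 mm⁴.
By symmetry the centroid is at mid-height, ȳ = 135 mm.
All pieces are centred on the horizontal axis through the centroid, so I = ΣĪ (holes subtracted) = 129 490 599 mm⁴.
Extreme fibre distance c = 135 mm; S = I/c = 959 190 mm³.

S_x ≈ 9.592 × 10⁵ mm³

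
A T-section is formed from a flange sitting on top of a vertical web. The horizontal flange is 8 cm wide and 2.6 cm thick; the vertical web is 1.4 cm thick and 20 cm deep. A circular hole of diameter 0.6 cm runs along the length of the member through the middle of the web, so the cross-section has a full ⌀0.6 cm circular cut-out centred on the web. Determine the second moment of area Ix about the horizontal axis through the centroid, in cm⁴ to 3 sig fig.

Split into non-overlapping primitives; take the origin at the lower-left of the bounding box.
Flange: 8 × 2.6, A = 20.8 cm², y = 21.3 cm, Ī = 11.717 cm⁴.
Web: 1.4 × 20, A = 28 cm², y = 10 cm, Ī = 933.33 cm⁴.
Hole (subtracted): ⌀0.6, A = 0.28274 cm², y = 10 cm, Ī = 0.0063617 cm⁴.
Centroid: ȳ = ΣA·y / ΣA = 14.844 cm.
Transfer each piece to the horizontal axis through the centroid using Ī + A·d² with d = y − 14.844:
  flange: d = 6.4555 cm → contributes +878.54 cm⁴
  web: d = -4.8445 cm → contributes +1590.5 cm⁴
  hole: d = -4.8445 cm → contributes −6.642 cm⁴
Total I = 2462.4 cm⁴.

Ix ≈ 2460 cm⁴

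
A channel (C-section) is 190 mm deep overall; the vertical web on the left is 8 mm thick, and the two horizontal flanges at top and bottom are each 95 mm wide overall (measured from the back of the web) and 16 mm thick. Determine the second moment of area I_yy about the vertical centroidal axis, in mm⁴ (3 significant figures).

I_yy ≈ 3.98 × 10⁶ mm⁴

Decompose the section into non-overlapping parts with the origin at the bottom-left of its bounding rectangle.
Web: 8 × 190, A = 1 520 mm², x = 4 mm, Ī = 8106.7 mm⁴.
Top flange (beyond web): 87 × 16, A = 1 392 mm², x = 51.5 mm, Ī = 878 004 mm⁴.
Bottom flange (beyond web): 87 × 16, A = 1 392 mm², x = 51.5 mm, Ī = 878 004 mm⁴.
Centroid: x̄ = ΣA·x / ΣA = 34.725 mm.
Transfer each piece to the vertical centroidal axis using Ī + A·d² with d = x − 34.725:
  web: d = -30.725 mm → contributes +1 443 017 mm⁴
  top flange (beyond web): d = 16.775 mm → contributes +1 269 718 mm⁴
  bottom flange (beyond web): d = 16.775 mm → contributes +1 269 718 mm⁴
Total I = 3 982 453 mm⁴.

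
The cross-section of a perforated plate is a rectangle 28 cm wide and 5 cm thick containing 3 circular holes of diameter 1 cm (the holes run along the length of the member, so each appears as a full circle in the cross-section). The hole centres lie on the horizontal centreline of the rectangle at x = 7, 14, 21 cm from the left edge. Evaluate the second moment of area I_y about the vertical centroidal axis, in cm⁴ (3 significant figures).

Decompose the section into non-overlapping parts with the origin at the bottom-left of its bounding rectangle.
Plate: 28 × 5, A = 140 cm², x = 14 cm, Ī = 9146.7 cm⁴.
Hole 1 (subtracted): ⌀1, A = 0.7854 cm², x = 7 cm, Ī = 0.049087 cm⁴.
Hole 2 (subtracted): ⌀1, A = 0.7854 cm², x = 14 cm, Ī = 0.049087 cm⁴.
Hole 3 (subtracted): ⌀1, A = 0.7854 cm², x = 21 cm, Ī = 0.049087 cm⁴.
By symmetry the centroid is at mid-width, x̄ = 14 cm.
Transfer each piece to the vertical centroidal axis using Ī + A·d² with d = x − 14:
  plate: d = 0 cm → contributes +9146.7 cm⁴
  hole 1: d = -7 cm → contributes −38.534 cm⁴
  hole 2: d = 0 cm → contributes −0.049087 cm⁴
  hole 3: d = 7 cm → contributes −38.534 cm⁴
Total I = 9069.6 cm⁴.

I_y ≈ 9070 cm⁴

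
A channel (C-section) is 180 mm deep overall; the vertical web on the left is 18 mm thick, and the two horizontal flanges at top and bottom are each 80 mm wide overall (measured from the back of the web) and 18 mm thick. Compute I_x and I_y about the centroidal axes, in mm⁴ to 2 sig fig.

I_x ≈ 2.3 × 10⁷ mm⁴, I_y ≈ 2.9 × 10⁶ mm⁴

Decompose the section into non-overlapping parts with the origin at the bottom-left of its bounding rectangle.
Web: 18 × 180, A = 3 240 mm², y = 90 mm, Ī = 8 748 000 mm⁴.
Top flange (beyond web): 62 × 18, A = 1 116 mm², y = 171 mm, Ī = 30 132 mm⁴.
Bottom flange (beyond web): 62 × 18, A = 1 116 mm², y = 9 mm, Ī = 30 132 mm⁴.
By symmetry the centroid is at mid-height, ȳ = 90 mm.
Transfer each piece to the centroidal x-axis using Ī + A·d² with d = y − 90:
  web: d = 0 mm → contributes +8 748 000 mm⁴
  top flange (beyond web): d = 81 mm → contributes +7 352 208 mm⁴
  bottom flange (beyond web): d = -81 mm → contributes +7 352 208 mm⁴
Total I = 23 452 416 mm⁴.
For the y-axis: x̄ = 25.32 mm.
Repeating about the centroidal y-axis gives I_y = 2 916 990 mm⁴.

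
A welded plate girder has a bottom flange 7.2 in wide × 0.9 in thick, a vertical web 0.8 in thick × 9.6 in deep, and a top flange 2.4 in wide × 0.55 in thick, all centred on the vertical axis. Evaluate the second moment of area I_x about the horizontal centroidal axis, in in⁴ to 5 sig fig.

Split into non-overlapping primitives; take the origin at the lower-left of the bounding box.
Bottom plate: 7.2 × 0.9, A = 6.48 in², y = 0.45 in, Ī = 0.4374 in⁴.
Web plate: 0.8 × 9.6, A = 7.68 in², y = 5.7 in, Ī = 58.9824 in⁴.
Top plate: 2.4 × 0.55, A = 1.32 in², y = 10.775 in, Ī = 0.033275 in⁴.
Centroid: ȳ = ΣA·y / ΣA = 3.935078 in.
Transfer each piece to the horizontal centroidal axis using Ī + A·d² with d = y − 3.935078:
  bottom plate: d = -3.485078 in → contributes +79.14196 in⁴
  web plate: d = 1.764922 in → contributes +82.90523 in⁴
  top plate: d = 6.839922 in → contributes +61.78887 in⁴
Total I = 223.8361 in⁴.

I_x ≈ 223.84 in⁴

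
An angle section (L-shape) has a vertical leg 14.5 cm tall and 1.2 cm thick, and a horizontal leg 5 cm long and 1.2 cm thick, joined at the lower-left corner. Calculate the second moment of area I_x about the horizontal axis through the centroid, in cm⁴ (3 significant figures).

Split into non-overlapping primitives; take the origin at the lower-left of the bounding box.
Vertical leg: 1.2 × 14.5, A = 17.4 cm², y = 7.25 cm, Ī = 304.86 cm⁴.
Horizontal leg (remainder): 3.8 × 1.2, A = 4.56 cm², y = 0.6 cm, Ī = 0.5472 cm⁴.
Centroid: ȳ = ΣA·y / ΣA = 5.8691 cm.
Transfer each piece to the horizontal axis through the centroid using Ī + A·d² with d = y − 5.8691:
  vertical leg: d = 1.3809 cm → contributes +338.04 cm⁴
  horizontal leg (remainder): d = -5.2691 cm → contributes +127.15 cm⁴
Total I = 465.19 cm⁴.

I_x ≈ 465 cm⁴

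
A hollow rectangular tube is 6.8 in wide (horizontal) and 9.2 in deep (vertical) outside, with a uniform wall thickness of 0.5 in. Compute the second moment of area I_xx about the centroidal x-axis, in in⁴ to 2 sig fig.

Split into non-overlapping primitives; take the origin at the lower-left of the bounding box.
Outer rectangle: 6.8 × 9.2, A = 62.56 in², y = 4.6 in, Ī = 441.3 in⁴.
Inner void (subtracted): 5.8 × 8.2, A = 47.56 in², y = 4.6 in, Ī = 266.5 in⁴.
By symmetry the centroid is at mid-height, ȳ = 4.6 in.
All pieces are centred on the centroidal x-axis, so I = ΣĪ (holes subtracted) = 174.8 in⁴.

I_xx ≈ 170 in⁴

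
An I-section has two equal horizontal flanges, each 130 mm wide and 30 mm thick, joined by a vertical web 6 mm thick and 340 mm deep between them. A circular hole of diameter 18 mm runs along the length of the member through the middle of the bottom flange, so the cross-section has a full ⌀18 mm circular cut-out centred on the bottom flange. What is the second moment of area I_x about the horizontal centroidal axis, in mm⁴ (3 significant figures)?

Split into non-overlapping primitives; take the origin at the lower-left of the bounding box.
Bottom flange: 130 × 30, A = 3 900 mm², y = 15 mm, Ī = 292 500 mm⁴.
Web: 6 × 340, A = 2 040 mm², y = 200 mm, Ī = 19 652 000 mm⁴.
Top flange: 130 × 30, A = 3 900 mm², y = 385 mm, Ī = 292 500 mm⁴.
Hole (subtracted): ⌀18, A = 254.47 mm², y = 15 mm, Ī = 5 153 mm⁴.
Centroid: ȳ = ΣA·y / ΣA = 204.91 mm.
Transfer each piece to the horizontal centroidal axis using Ī + A·d² with d = y − 204.91:
  bottom flange: d = -189.91 mm → contributes +140 950 976 mm⁴
  web: d = -4.9112 mm → contributes +19 701 205 mm⁴
  top flange: d = 180.09 mm → contributes +126 777 161 mm⁴
  hole: d = -189.91 mm → contributes −9 182 902 mm⁴
Total I = 278 246 440 mm⁴.

I_x ≈ 2.78 × 10⁸ mm⁴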